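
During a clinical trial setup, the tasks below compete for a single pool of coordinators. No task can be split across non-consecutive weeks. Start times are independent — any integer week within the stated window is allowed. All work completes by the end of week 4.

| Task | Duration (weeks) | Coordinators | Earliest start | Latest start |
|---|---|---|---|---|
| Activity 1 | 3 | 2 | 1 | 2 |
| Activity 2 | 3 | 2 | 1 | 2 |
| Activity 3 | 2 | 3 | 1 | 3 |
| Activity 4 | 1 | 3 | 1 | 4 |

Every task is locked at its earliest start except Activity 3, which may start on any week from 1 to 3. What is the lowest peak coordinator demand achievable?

Activity 3@1: w1:10  w2:7  w3:4  w4:0 → peak 10
Activity 3@2: w1:7  w2:7  w3:7  w4:0 → peak 7
Activity 3@3: w1:7  w2:4  w3:7  w4:3 → peak 7
Best is Activity 3@2, peak 7.

7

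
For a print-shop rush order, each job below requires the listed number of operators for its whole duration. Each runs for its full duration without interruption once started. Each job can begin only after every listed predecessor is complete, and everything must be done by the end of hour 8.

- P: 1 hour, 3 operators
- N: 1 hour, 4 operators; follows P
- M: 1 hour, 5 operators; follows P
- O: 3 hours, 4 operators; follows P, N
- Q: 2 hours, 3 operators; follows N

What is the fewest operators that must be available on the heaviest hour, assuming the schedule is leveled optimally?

5

Early-start (P@1, N@2, M@2, O@3, Q@3) gives peak 9: h1:3  h2:9  h3:7  h4:7  h5:4  h6:0  h7:0  h8:0.
Shift M→3, O→4, Q→7.
Schedule P@1, N@2, M@3, O@4, Q@7: h1:3  h2:4  h3:5  h4:4  h5:4  h6:4  h7:3  h8:3 — peak 5.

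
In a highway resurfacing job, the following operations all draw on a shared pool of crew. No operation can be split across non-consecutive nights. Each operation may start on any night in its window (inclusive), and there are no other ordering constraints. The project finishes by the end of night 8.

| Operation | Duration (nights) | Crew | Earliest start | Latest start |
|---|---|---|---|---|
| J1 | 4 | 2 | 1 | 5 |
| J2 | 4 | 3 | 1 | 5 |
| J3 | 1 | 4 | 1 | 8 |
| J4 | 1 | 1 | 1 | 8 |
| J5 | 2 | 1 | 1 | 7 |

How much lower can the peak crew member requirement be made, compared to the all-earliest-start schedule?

Early-start peak: n1:11  n2:6  n3:5  n4:5  n5:0  n6:0  n7:0  n8:0 ⇒ 11.
Leveled (J1@1, J2@1, J3@5, J4@5, J5@6): n1:5  n2:5  n3:5  n4:5  n5:5  n6:1  n7:1  n8:0 ⇒ 5.
Reduction 11 − 5 = 6.

6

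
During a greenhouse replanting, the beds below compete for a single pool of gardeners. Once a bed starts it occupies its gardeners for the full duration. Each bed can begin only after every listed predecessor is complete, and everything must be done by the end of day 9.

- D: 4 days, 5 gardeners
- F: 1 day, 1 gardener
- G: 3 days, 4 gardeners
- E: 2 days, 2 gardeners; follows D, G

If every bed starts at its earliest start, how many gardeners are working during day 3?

At early start, day 3 has: D, G.
Demand: 5 + 4 = 9.

9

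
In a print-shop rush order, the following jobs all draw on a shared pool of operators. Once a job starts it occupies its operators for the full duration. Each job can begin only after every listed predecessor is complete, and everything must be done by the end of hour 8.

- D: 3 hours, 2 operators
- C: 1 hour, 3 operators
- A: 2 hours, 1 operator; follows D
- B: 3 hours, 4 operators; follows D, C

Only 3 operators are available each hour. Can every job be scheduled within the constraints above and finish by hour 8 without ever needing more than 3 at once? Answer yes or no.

no

The minimum achievable peak is 4; 3 < 4, so no feasible schedule stays within the cap.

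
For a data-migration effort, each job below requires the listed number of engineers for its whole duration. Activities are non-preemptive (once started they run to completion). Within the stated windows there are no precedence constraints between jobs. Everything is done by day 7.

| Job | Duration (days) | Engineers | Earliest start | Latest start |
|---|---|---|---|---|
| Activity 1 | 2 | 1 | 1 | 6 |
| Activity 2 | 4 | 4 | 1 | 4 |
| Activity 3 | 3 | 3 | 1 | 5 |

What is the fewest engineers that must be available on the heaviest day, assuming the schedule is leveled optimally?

Early-start (Activity 1@1, Activity 2@1, Activity 3@1) gives peak 8: d1:8  d2:8  d3:7  d4:4  d5:0  d6:0  d7:0.
Shift Activity 2→4.
Schedule Activity 1@1, Activity 2@4, Activity 3@1: d1:4  d2:4  d3:3  d4:4  d5:4  d6:4  d7:4 — peak 4.
Total engineer-days = 27 over 7 days ⇒ peak ≥ ⌈27/7⌉ = 4, so 4 is optimal.

4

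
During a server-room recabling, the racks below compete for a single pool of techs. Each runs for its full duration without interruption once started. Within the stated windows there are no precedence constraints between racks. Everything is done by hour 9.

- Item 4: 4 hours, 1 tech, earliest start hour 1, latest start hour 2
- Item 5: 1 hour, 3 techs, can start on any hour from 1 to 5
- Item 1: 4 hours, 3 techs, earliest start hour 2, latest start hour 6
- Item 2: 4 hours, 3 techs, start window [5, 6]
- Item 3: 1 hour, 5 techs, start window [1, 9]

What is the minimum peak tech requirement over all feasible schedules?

Early-start (Item 4@1, Item 5@1, Item 1@2, Item 2@5, Item 3@1) gives peak 9: h1:9  h2:4  h3:4  h4:4  h5:6  h6:3  h7:3  h8:3  h9:0.
Shift Item 3→9.
Schedule Item 4@1, Item 5@1, Item 1@2, Item 2@5, Item 3@9: h1:4  h2:4  h3:4  h4:4  h5:6  h6:3  h7:3  h8:3  h9:5 — peak 6.

6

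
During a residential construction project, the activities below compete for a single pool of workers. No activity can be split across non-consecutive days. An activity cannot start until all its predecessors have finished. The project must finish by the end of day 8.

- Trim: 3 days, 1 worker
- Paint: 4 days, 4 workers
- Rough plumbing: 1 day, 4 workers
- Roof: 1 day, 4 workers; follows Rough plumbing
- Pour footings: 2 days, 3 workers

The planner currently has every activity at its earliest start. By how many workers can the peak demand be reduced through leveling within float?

7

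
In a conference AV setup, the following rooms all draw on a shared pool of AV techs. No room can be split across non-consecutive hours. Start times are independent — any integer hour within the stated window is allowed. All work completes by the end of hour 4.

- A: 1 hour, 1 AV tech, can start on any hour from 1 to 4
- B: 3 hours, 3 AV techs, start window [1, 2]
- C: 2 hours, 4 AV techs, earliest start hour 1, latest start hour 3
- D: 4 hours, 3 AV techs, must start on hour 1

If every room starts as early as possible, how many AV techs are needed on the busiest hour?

Early-start schedule: A@1, B@1, C@1, D@1.
Load per hour: hour 1: 11, hour 2: 10, hour 3: 6, hour 4: 3.
Peak is 11.

11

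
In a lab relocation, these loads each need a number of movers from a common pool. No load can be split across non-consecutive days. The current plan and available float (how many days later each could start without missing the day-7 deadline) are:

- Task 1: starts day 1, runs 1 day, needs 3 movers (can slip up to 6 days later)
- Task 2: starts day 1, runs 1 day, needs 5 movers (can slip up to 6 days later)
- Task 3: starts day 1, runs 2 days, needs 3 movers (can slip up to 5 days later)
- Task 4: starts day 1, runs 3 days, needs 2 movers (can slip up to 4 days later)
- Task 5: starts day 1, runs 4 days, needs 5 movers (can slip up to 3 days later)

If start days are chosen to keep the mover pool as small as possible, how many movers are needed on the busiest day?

Early-start (Task 1@1, Task 2@1, Task 3@1, Task 4@1, Task 5@1) gives peak 18: d1:18  d2:10  d3:7  d4:5  d5:0  d6:0  d7:0.
Shift Task 2→3, Task 4→2, Task 5→4.
Schedule Task 1@1, Task 2@3, Task 3@1, Task 4@2, Task 5@4: d1:6  d2:5  d3:7  d4:7  d5:5  d6:5  d7:5 — peak 7.

7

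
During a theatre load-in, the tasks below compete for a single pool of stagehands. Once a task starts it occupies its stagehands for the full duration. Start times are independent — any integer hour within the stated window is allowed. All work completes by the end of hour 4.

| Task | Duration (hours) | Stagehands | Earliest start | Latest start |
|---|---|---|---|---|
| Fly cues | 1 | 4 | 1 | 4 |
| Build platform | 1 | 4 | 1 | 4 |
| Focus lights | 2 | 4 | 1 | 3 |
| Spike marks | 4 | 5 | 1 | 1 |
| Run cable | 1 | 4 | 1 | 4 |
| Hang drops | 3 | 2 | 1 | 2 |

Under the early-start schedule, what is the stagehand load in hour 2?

At early start, hour 2 has: Focus lights, Spike marks, Hang drops.
Demand: 4 + 5 + 2 = 11.

11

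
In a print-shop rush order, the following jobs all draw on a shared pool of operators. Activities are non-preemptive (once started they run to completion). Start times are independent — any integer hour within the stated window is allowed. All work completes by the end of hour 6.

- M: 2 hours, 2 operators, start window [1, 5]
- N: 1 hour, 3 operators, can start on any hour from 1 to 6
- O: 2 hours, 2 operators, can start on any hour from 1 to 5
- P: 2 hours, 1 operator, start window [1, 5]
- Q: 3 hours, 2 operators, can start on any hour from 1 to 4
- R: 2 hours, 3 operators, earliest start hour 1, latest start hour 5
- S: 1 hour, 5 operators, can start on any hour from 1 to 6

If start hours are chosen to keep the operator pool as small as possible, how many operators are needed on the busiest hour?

5

Early-start (M@1, N@1, O@1, P@1, Q@1, R@1, S@1) gives peak 18: h1:18  h2:10  h3:2  h4:0  h5:0  h6:0.
Shift O→2, P→2, Q→3, R→4, S→6.
Schedule M@1, N@1, O@2, P@2, Q@3, R@4, S@6: h1:5  h2:5  h3:5  h4:5  h5:5  h6:5 — peak 5.
Total operator-hours = 30 over 6 hours ⇒ peak ≥ ⌈30/6⌉ = 5, so 5 is optimal.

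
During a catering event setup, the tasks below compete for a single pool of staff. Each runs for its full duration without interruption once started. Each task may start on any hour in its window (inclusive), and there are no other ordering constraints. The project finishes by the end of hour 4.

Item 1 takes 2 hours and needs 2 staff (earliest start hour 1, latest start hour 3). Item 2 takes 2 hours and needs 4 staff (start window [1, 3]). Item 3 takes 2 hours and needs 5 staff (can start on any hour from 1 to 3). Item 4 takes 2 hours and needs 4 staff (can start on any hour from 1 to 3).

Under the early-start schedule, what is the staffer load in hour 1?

At early start, hour 1 has: Item 1, Item 2, Item 3, Item 4.
Demand: 2 + 4 + 5 + 4 = 15.

15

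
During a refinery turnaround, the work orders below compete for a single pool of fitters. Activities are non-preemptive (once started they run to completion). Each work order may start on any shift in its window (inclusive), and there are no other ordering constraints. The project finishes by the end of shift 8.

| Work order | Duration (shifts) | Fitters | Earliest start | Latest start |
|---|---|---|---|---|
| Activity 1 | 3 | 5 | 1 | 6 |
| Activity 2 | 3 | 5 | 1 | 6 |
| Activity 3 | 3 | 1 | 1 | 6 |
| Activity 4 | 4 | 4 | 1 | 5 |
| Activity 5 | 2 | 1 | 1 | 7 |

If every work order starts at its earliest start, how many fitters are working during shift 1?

16

At early start, shift 1 has: Activity 1, Activity 2, Activity 3, Activity 4, Activity 5.
Demand: 5 + 5 + 1 + 4 + 1 = 16.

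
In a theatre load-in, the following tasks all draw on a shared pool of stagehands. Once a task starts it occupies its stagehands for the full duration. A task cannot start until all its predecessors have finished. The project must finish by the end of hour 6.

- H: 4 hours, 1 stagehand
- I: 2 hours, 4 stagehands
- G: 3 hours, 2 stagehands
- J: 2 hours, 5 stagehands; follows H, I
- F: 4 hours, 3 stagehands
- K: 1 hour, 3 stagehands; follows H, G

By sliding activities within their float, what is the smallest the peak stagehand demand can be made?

8

Early-start (H@1, I@1, G@1, J@5, F@1, K@5) gives peak 10: h1:10  h2:10  h3:6  h4:4  h5:8  h6:5.
Shift G→3, K→6.
Schedule H@1, I@1, G@3, J@5, F@1, K@6: h1:8  h2:8  h3:6  h4:6  h5:7  h6:8 — peak 8.
Total stagehand-hours = 43 over 6 hours ⇒ peak ≥ ⌈43/6⌉ = 8, so 8 is optimal.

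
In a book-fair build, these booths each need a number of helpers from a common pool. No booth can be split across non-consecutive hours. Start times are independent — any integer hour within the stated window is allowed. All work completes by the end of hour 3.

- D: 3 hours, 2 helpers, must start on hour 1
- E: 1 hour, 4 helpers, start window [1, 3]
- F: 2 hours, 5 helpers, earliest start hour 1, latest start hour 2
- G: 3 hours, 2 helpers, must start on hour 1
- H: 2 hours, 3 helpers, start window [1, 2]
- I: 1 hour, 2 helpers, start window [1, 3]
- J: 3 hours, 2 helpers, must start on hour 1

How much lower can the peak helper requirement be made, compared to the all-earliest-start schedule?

Early-start peak: h1:20  h2:14  h3:6 ⇒ 20.
Leveled (D@1, E@1, F@2, G@1, H@1, I@3, J@1): h1:13  h2:14  h3:13 ⇒ 14.
Reduction 20 − 14 = 6.

6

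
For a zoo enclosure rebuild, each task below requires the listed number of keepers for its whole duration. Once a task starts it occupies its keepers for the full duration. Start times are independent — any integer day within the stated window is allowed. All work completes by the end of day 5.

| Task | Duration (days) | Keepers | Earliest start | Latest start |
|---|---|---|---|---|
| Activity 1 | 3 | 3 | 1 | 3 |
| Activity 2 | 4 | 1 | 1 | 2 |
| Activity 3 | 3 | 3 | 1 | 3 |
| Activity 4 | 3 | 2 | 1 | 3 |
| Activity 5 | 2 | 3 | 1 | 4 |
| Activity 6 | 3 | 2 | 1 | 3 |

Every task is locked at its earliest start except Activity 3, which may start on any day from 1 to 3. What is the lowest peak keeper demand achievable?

Activity 3@1: d1:14  d2:14  d3:11  d4:1  d5:0 → peak 14
Activity 3@2: d1:11  d2:14  d3:11  d4:4  d5:0 → peak 14
Activity 3@3: d1:11  d2:11  d3:11  d4:4  d5:3 → peak 11
Best is Activity 3@3, peak 11.

11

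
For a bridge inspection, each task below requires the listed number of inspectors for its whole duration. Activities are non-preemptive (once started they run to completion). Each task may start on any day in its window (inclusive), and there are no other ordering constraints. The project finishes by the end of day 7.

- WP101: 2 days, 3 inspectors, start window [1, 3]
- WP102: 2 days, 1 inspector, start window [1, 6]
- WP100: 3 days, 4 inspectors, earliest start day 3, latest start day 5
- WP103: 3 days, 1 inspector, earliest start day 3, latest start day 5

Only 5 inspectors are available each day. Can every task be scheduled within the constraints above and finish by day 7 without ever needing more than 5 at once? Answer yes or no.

yes

Schedule WP101@1, WP102@1, WP100@3, WP103@3: d1:4  d2:4  d3:5  d4:5  d5:5  d6:0  d7:0 — peak 5 ≤ 5.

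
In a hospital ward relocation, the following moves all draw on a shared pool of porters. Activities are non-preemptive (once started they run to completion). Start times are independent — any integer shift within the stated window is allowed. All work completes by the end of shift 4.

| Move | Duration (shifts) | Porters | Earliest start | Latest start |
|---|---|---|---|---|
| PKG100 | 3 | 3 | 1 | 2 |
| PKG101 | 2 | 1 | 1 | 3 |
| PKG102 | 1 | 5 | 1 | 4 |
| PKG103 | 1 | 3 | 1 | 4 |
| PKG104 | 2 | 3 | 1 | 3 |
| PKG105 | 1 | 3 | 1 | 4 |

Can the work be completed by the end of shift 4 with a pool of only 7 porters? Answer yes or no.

no

The minimum achievable peak is 8; 7 < 8, so no feasible schedule stays within the cap.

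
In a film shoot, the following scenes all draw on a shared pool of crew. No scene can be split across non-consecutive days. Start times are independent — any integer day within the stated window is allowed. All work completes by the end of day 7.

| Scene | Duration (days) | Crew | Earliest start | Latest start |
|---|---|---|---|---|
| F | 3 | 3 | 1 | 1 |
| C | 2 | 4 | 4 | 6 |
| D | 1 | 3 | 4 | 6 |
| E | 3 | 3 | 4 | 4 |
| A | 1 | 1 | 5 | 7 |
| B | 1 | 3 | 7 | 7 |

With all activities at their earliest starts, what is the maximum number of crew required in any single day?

10

Early-start schedule: F@1, C@4, D@4, E@4, A@5, B@7.
Load per day: day 1: 3, day 2: 3, day 3: 3, day 4: 10, day 5: 8, day 6: 3, day 7: 3.
Peak is 10.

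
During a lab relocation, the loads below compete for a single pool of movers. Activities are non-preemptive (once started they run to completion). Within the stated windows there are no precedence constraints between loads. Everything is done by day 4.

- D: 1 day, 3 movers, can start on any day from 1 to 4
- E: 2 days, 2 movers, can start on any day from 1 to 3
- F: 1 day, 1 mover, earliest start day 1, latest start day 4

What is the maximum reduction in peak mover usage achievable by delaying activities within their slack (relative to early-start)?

3

Early-start peak: d1:6  d2:2  d3:0  d4:0 ⇒ 6.
Leveled (D@1, E@2, F@2): d1:3  d2:3  d3:2  d4:0 ⇒ 3.
Reduction 6 − 3 = 3.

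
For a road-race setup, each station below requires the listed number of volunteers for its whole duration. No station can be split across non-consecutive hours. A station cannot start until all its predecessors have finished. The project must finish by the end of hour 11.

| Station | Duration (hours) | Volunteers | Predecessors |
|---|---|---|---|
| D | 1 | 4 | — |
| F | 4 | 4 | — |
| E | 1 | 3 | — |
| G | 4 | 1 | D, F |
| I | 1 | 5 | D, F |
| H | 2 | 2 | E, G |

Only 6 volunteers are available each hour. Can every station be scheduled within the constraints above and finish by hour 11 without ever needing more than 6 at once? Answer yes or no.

Schedule D@1, F@2, E@6, G@6, I@7, H@10: h1:4  h2:4  h3:4  h4:4  h5:4  h6:4  h7:6  h8:1  h9:1  h10:2  h11:2 — peak 6 ≤ 6.

yes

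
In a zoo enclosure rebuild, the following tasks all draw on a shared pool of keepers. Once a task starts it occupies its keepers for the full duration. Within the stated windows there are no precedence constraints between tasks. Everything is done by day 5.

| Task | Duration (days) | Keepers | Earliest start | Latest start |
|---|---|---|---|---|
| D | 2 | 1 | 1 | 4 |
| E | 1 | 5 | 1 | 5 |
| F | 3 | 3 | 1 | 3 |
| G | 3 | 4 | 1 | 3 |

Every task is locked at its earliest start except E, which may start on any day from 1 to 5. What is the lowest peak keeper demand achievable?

8

E@1: d1:13  d2:8  d3:7  d4:0  d5:0 → peak 13
E@2: d1:8  d2:13  d3:7  d4:0  d5:0 → peak 13
E@3: d1:8  d2:8  d3:12  d4:0  d5:0 → peak 12
E@4: d1:8  d2:8  d3:7  d4:5  d5:0 → peak 8
E@5: d1:8  d2:8  d3:7  d4:0  d5:5 → peak 8
Best is E@4, peak 8.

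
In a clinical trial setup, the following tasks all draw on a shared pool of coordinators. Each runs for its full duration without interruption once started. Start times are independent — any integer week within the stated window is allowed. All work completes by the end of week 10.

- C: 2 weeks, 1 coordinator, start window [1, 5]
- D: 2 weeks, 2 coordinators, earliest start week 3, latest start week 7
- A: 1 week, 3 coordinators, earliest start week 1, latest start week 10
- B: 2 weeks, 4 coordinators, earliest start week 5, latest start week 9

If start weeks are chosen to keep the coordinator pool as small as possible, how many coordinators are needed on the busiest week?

4

Schedule C@1, D@3, A@1, B@5: w1:4  w2:1  w3:2  w4:2  w5:4  w6:4  w7:0  w8:0  w9:0  w10:0 — peak 4.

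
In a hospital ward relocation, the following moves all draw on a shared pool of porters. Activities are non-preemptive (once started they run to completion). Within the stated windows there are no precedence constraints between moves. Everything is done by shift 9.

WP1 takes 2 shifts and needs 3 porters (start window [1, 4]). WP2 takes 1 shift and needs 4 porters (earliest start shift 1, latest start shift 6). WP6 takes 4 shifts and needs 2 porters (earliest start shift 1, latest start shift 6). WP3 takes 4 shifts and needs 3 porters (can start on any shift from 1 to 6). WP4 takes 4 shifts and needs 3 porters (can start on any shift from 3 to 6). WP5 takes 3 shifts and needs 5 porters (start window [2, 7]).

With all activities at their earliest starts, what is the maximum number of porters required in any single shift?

13

Early-start schedule: WP1@1, WP2@1, WP6@1, WP3@1, WP4@3, WP5@2.
Load per shift: shift 1: 12, shift 2: 13, shift 3: 13, shift 4: 13, shift 5: 3, shift 6: 3, shift 7: 0, shift 8: 0, shift 9: 0.
Peak is 13.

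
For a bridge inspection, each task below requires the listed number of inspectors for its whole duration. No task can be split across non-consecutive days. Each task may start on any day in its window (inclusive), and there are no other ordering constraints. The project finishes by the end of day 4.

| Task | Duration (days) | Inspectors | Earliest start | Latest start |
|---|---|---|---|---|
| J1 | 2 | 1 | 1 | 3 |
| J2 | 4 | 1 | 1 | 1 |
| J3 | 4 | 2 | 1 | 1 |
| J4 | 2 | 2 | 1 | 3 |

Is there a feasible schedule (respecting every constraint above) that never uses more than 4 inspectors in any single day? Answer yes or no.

no

Total inspector-days = 18; over 4 days the average is 18/4 > 4, so some day must exceed 4.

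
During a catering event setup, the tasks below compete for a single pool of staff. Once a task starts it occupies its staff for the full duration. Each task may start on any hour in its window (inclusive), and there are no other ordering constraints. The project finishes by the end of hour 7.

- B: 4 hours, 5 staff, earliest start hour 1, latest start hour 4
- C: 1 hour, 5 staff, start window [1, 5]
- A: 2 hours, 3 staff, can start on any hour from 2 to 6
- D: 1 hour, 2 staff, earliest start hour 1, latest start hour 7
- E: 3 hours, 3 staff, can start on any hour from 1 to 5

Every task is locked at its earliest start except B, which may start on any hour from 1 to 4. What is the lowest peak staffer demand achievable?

10

B@1: h1:15  h2:11  h3:11  h4:5  h5:0  h6:0  h7:0 → peak 15
B@2: h1:10  h2:11  h3:11  h4:5  h5:5  h6:0  h7:0 → peak 11
B@3: h1:10  h2:6  h3:11  h4:5  h5:5  h6:5  h7:0 → peak 11
B@4: h1:10  h2:6  h3:6  h4:5  h5:5  h6:5  h7:5 → peak 10
Best is B@4, peak 10.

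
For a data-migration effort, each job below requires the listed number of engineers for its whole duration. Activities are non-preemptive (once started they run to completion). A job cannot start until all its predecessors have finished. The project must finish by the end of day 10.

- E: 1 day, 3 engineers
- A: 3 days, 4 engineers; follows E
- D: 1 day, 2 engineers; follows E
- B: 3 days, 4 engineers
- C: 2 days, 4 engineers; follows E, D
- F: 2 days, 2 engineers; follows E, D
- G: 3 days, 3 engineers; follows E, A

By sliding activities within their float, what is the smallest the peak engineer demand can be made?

7

Early-start (E@1, A@2, D@2, B@1, C@3, F@3, G@5) gives peak 14: d1:7  d2:10  d3:14  d4:10  d5:3  d6:3  d7:3  d8:0  d9:0  d10:0.
Shift B→5, C→8.
Schedule E@1, A@2, D@2, B@5, C@8, F@3, G@5: d1:3  d2:6  d3:6  d4:6  d5:7  d6:7  d7:7  d8:4  d9:4  d10:0 — peak 7.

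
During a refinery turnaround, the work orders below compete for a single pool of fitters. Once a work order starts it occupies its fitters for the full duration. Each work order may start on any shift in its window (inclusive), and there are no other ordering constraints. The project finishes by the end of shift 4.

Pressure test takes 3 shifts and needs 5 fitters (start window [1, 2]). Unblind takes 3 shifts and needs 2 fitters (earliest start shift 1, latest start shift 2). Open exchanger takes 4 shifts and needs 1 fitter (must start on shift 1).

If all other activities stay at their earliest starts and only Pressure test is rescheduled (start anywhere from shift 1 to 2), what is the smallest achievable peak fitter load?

8

Pressure test@1: s1:8  s2:8  s3:8  s4:1 → peak 8
Pressure test@2: s1:3  s2:8  s3:8  s4:6 → peak 8
Best is Pressure test@1, peak 8.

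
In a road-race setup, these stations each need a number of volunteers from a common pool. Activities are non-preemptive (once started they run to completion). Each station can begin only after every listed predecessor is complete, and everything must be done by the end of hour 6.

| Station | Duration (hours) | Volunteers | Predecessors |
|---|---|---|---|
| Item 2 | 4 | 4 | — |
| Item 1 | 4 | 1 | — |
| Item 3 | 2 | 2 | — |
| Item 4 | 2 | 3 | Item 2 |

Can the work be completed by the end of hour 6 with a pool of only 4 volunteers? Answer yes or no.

Total volunteer-hours = 30; over 6 hours the average is 30/6 > 4, so some hour must exceed 4.

no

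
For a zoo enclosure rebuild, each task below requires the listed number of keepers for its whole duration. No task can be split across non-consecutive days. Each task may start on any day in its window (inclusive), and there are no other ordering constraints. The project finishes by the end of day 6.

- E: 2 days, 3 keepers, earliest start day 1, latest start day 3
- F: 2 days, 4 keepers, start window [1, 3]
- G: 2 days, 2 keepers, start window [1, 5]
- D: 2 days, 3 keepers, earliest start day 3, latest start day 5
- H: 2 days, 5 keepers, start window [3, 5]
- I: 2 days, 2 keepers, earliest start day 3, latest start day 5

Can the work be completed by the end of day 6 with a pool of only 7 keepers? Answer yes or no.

Schedule E@1, F@1, G@3, D@3, H@5, I@3: d1:7  d2:7  d3:7  d4:7  d5:5  d6:5 — peak 7 ≤ 7.

yes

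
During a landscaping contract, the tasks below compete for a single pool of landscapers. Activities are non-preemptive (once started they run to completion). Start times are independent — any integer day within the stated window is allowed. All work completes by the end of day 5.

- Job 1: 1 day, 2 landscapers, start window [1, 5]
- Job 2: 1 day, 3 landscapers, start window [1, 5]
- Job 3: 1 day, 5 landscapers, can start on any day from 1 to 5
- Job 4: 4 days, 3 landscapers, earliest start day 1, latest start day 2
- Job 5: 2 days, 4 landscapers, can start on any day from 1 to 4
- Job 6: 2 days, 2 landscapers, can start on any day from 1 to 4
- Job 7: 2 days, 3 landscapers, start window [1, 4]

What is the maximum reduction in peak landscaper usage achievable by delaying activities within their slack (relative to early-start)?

13

Early-start peak: d1:22  d2:12  d3:3  d4:3  d5:0 ⇒ 22.
Leveled (Job 1@1, Job 2@1, Job 3@3, Job 4@2, Job 5@1, Job 6@4, Job 7@4): d1:9  d2:7  d3:8  d4:8  d5:8 ⇒ 9.
Reduction 22 − 9 = 13.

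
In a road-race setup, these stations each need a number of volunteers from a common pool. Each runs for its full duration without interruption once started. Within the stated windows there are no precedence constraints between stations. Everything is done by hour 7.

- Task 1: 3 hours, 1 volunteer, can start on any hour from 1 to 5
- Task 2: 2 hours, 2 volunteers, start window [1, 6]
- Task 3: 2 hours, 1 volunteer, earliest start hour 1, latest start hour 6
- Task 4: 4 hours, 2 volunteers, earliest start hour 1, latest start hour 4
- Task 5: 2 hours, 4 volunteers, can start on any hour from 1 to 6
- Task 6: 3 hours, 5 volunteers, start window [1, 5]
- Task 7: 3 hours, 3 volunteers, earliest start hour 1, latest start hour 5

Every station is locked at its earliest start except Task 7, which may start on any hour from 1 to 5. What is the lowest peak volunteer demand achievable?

15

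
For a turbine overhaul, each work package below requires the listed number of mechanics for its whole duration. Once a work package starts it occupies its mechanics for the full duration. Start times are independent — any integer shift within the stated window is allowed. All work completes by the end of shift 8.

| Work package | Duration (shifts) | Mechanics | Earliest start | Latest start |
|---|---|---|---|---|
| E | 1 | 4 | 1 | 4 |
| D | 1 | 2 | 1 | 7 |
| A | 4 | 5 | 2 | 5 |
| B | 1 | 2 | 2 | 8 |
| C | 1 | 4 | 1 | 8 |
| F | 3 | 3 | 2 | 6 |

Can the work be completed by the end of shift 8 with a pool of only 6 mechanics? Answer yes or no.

The minimum achievable peak is 7; 6 < 7, so no feasible schedule stays within the cap.

no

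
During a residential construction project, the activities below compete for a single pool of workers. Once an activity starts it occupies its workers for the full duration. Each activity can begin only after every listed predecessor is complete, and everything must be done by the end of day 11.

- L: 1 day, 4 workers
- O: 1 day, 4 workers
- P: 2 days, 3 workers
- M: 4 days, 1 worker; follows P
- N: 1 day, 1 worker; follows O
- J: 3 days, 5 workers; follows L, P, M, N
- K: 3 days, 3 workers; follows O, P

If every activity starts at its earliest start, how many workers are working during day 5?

4

At early start, day 5 has: M, K.
Demand: 1 + 3 = 4.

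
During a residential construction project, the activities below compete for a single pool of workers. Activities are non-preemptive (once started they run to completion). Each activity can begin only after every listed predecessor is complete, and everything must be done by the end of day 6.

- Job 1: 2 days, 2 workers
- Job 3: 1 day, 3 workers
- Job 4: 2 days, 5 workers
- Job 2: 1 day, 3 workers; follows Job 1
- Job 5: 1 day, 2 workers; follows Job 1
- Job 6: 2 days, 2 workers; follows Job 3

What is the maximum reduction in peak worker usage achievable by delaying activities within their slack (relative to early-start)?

5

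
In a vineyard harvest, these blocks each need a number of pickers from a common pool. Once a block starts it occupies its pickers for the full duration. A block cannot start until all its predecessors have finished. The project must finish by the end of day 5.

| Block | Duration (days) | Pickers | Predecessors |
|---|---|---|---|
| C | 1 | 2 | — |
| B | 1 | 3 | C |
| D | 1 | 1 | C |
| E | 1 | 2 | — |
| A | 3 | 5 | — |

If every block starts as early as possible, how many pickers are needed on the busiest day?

Early-start schedule: C@1, B@2, D@2, E@1, A@1.
Load per day: day 1: 9, day 2: 9, day 3: 5, day 4: 0, day 5: 0.
Peak is 9.

9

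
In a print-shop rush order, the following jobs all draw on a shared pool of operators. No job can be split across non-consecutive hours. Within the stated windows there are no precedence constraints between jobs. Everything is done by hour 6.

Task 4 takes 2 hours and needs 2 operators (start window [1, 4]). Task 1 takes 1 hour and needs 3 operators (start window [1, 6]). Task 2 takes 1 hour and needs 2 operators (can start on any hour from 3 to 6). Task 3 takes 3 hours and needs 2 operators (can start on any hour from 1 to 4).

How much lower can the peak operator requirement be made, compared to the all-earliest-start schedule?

3

Early-start peak: h1:7  h2:4  h3:4  h4:0  h5:0  h6:0 ⇒ 7.
Leveled (Task 4@1, Task 1@3, Task 2@4, Task 3@4): h1:2  h2:2  h3:3  h4:4  h5:2  h6:2 ⇒ 4.
Reduction 7 − 4 = 3.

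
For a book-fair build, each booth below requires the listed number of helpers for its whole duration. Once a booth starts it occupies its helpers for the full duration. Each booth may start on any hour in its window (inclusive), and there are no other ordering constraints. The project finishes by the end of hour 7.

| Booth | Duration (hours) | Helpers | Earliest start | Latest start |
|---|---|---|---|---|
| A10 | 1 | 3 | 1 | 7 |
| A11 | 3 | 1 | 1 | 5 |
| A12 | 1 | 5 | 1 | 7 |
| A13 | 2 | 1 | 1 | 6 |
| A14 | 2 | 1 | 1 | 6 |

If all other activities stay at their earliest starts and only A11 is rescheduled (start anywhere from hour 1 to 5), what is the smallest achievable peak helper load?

A11@1: h1:11  h2:3  h3:1  h4:0  h5:0  h6:0  h7:0 → peak 11
A11@2: h1:10  h2:3  h3:1  h4:1  h5:0  h6:0  h7:0 → peak 10
A11@3: h1:10  h2:2  h3:1  h4:1  h5:1  h6:0  h7:0 → peak 10
A11@4: h1:10  h2:2  h3:0  h4:1  h5:1  h6:1  h7:0 → peak 10
A11@5: h1:10  h2:2  h3:0  h4:0  h5:1  h6:1  h7:1 → peak 10
Best is A11@2, peak 10.

10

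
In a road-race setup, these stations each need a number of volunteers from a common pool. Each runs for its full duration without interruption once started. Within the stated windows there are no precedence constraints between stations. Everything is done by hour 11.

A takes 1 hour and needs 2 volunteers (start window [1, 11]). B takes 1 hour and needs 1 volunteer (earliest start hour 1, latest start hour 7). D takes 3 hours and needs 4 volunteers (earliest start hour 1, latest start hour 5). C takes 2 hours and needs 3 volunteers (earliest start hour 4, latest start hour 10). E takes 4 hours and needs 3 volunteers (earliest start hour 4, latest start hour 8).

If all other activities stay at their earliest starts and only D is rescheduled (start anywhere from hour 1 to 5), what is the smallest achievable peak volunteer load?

7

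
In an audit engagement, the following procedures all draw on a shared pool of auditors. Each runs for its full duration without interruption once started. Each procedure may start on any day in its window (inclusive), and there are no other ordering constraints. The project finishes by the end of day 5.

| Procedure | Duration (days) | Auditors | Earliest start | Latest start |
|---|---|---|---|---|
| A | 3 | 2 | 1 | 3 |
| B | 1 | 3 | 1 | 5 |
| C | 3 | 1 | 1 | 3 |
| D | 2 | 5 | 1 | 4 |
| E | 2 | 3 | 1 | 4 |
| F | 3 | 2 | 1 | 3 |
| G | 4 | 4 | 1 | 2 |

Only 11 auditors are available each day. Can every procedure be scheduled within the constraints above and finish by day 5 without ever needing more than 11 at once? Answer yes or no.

Schedule A@1, B@1, C@1, D@4, E@1, F@3, G@2: d1:9  d2:10  d3:9  d4:11  d5:11 — peak 11 ≤ 11.

yes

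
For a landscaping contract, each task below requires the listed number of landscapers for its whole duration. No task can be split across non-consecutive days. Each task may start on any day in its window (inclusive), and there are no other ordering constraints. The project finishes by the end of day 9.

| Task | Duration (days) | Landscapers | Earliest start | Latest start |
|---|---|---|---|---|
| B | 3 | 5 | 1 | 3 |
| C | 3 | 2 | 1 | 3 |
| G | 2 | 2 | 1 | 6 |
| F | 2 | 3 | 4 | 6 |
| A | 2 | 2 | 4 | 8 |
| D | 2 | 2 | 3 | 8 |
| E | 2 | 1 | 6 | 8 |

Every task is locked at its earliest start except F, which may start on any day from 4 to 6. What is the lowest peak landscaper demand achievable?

F@4: d1:9  d2:9  d3:9  d4:7  d5:5  d6:1  d7:1  d8:0  d9:0 → peak 9
F@5: d1:9  d2:9  d3:9  d4:4  d5:5  d6:4  d7:1  d8:0  d9:0 → peak 9
F@6: d1:9  d2:9  d3:9  d4:4  d5:2  d6:4  d7:4  d8:0  d9:0 → peak 9
Best is F@4, peak 9.

9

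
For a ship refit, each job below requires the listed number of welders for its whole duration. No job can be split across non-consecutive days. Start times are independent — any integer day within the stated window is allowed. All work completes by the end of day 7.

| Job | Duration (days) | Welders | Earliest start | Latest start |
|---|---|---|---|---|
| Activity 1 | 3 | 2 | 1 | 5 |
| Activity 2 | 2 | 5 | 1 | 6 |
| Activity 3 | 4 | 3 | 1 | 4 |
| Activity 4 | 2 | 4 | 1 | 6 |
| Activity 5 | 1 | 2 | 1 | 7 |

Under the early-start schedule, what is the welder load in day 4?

3

At early start, day 4 has: Activity 3.
Demand: 3 = 3.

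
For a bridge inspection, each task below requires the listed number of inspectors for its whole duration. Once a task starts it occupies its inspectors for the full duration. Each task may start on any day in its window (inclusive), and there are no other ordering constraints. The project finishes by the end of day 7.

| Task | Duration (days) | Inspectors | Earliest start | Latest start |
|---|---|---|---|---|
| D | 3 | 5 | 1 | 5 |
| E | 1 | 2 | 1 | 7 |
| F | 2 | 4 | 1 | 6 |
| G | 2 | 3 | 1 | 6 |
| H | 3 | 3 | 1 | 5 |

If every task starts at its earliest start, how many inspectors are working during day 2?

15

At early start, day 2 has: D, F, G, H.
Demand: 5 + 4 + 3 + 3 = 15.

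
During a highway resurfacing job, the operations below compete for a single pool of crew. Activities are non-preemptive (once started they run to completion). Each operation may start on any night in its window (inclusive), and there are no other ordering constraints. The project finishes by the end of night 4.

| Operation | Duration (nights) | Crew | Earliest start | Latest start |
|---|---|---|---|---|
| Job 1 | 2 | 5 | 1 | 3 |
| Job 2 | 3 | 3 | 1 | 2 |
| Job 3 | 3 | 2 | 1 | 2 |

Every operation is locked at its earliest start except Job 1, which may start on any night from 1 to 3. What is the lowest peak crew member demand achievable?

10

Job 1@1: n1:10  n2:10  n3:5  n4:0 → peak 10
Job 1@2: n1:5  n2:10  n3:10  n4:0 → peak 10
Job 1@3: n1:5  n2:5  n3:10  n4:5 → peak 10
Best is Job 1@1, peak 10.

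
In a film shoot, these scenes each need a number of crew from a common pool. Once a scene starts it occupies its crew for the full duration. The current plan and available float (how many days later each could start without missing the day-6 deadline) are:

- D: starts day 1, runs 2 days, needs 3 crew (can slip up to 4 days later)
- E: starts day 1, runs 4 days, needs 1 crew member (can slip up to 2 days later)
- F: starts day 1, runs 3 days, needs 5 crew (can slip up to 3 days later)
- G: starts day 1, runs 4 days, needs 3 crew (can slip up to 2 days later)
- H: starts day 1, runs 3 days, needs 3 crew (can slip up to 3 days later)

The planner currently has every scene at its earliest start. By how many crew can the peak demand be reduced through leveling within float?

6

Early-start peak: d1:15  d2:15  d3:12  d4:4  d5:0  d6:0 ⇒ 15.
Leveled (D@1, E@1, F@1, G@3, H@4): d1:9  d2:9  d3:9  d4:7  d5:6  d6:6 ⇒ 9.
Reduction 15 − 9 = 6.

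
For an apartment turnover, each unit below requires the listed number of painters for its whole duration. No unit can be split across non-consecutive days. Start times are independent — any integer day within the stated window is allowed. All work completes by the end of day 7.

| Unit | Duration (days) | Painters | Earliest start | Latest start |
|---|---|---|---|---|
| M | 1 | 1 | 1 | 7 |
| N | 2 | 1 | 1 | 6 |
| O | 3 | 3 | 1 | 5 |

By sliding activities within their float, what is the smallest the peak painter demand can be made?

3

Early-start (M@1, N@1, O@1) gives peak 5: d1:5  d2:4  d3:3  d4:0  d5:0  d6:0  d7:0.
Shift O→3.
Schedule M@1, N@1, O@3: d1:2  d2:1  d3:3  d4:3  d5:3  d6:0  d7:0 — peak 3.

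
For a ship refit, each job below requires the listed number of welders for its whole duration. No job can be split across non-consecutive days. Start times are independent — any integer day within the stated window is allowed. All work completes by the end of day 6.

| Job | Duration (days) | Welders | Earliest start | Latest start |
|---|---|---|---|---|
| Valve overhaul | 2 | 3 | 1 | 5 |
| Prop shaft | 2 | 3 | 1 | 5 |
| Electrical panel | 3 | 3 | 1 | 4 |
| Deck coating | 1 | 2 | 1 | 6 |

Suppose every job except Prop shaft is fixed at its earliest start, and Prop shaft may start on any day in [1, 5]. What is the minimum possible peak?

8

Prop shaft@1: d1:11  d2:9  d3:3  d4:0  d5:0  d6:0 → peak 11
Prop shaft@2: d1:8  d2:9  d3:6  d4:0  d5:0  d6:0 → peak 9
Prop shaft@3: d1:8  d2:6  d3:6  d4:3  d5:0  d6:0 → peak 8
Prop shaft@4: d1:8  d2:6  d3:3  d4:3  d5:3  d6:0 → peak 8
Prop shaft@5: d1:8  d2:6  d3:3  d4:0  d5:3  d6:3 → peak 8
Best is Prop shaft@3, peak 8.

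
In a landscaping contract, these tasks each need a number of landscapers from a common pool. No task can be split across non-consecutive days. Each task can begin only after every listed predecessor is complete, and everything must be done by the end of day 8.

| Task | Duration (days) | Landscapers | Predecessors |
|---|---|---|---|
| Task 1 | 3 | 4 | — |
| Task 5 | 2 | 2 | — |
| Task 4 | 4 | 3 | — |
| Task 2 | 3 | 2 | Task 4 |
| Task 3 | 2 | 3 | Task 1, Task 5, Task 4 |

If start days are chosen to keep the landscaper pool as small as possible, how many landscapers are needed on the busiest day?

Early-start (Task 1@1, Task 5@1, Task 4@1, Task 2@5, Task 3@5) gives peak 9: d1:9  d2:9  d3:7  d4:3  d5:5  d6:5  d7:2  d8:0.
Shift Task 5→4, Task 3→6.
Schedule Task 1@1, Task 5@4, Task 4@1, Task 2@5, Task 3@6: d1:7  d2:7  d3:7  d4:5  d5:4  d6:5  d7:5  d8:0 — peak 7.

7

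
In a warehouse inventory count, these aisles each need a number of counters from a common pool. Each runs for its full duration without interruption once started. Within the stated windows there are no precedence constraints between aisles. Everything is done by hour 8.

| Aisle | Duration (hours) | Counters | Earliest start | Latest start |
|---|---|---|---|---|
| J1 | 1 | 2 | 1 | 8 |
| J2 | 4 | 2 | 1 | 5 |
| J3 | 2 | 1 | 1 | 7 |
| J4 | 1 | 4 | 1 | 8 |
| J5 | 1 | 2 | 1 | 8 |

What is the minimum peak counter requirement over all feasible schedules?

Early-start (J1@1, J2@1, J3@1, J4@1, J5@1) gives peak 11: h1:11  h2:3  h3:2  h4:2  h5:0  h6:0  h7:0  h8:0.
Shift J3→2, J4→5, J5→4.
Schedule J1@1, J2@1, J3@2, J4@5, J5@4: h1:4  h2:3  h3:3  h4:4  h5:4  h6:0  h7:0  h8:0 — peak 4.

4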